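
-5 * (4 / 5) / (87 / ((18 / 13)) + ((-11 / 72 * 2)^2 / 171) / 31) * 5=-137401920 / 431671153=-0.32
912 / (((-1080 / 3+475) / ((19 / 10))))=8664 / 575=15.07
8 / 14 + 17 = 123 / 7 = 17.57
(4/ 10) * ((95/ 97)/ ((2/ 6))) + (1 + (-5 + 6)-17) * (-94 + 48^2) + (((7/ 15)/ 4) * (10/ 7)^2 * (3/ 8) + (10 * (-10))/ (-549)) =-98854554919/ 2982168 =-33148.55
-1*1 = -1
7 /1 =7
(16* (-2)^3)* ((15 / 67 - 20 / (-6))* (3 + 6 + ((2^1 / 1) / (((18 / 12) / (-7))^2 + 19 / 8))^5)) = -50854492518812681600 / 11901008551302273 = -4273.12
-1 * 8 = -8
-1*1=-1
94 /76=47 /38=1.24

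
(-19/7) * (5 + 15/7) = -950/49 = -19.39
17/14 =1.21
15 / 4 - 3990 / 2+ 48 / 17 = -135213 / 68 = -1988.43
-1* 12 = -12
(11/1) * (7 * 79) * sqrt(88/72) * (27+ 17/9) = 194278.05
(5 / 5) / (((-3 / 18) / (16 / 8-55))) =318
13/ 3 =4.33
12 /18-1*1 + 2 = 5 /3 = 1.67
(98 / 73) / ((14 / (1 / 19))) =7 / 1387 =0.01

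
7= 7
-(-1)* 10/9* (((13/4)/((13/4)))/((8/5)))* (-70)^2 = 30625/9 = 3402.78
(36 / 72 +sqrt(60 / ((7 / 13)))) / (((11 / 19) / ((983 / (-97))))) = -37354 * sqrt(1365) / 7469 - 18677 / 2134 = -193.53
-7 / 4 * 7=-49 / 4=-12.25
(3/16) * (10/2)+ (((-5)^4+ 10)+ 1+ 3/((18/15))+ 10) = 10391/16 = 649.44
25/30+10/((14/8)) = 275/42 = 6.55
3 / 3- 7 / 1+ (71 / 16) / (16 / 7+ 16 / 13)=-24259 / 5120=-4.74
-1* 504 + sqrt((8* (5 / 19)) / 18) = -504 + 2* sqrt(95) / 57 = -503.66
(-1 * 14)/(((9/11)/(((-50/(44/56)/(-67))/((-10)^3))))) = 49/3015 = 0.02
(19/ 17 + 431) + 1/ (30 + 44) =543621/ 1258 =432.13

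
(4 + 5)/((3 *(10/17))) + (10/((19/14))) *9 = 13569/190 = 71.42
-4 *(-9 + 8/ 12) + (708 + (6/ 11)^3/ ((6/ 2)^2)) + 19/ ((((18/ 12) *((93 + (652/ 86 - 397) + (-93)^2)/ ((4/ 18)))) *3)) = 2609658736060/ 3520136961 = 741.35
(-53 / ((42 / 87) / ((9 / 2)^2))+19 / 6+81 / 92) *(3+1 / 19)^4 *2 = -24258762252220 / 62945043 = -385395.91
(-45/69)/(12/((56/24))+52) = -21/1840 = -0.01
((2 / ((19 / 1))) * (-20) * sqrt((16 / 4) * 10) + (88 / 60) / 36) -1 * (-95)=25661 / 270 -80 * sqrt(10) / 19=81.73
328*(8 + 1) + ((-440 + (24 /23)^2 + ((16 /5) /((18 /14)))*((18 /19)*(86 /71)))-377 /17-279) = 2214.77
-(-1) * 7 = 7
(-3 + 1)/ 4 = -1/ 2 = -0.50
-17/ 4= -4.25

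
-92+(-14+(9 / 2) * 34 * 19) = 2801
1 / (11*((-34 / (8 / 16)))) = -1 / 748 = -0.00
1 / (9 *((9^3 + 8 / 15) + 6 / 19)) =0.00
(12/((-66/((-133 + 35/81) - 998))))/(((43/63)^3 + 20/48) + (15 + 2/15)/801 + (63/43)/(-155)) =1341524000093760/4856031937823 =276.26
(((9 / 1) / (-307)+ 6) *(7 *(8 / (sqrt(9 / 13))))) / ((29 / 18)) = 615888 *sqrt(13) / 8903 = 249.42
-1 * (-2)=2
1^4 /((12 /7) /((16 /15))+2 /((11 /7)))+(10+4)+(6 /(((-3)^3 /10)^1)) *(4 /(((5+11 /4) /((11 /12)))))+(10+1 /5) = 87218879 /3712095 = 23.50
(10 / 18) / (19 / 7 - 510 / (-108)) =70 / 937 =0.07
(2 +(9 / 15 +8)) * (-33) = -1749 / 5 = -349.80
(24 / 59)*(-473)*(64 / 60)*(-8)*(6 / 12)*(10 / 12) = 121088 / 177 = 684.11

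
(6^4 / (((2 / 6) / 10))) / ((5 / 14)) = 108864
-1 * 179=-179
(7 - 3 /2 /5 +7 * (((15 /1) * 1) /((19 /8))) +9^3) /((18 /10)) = 148183 /342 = 433.28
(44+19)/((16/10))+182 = 221.38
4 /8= 1 /2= 0.50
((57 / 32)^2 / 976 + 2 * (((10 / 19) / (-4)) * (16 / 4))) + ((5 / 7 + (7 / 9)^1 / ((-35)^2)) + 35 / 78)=44423567953 / 388800921600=0.11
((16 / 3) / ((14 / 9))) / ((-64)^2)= 3 / 3584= 0.00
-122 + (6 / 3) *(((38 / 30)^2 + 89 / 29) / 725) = -577075262 / 4730625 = -121.99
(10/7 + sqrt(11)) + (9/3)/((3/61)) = sqrt(11) + 437/7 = 65.75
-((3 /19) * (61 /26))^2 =-33489 /244036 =-0.14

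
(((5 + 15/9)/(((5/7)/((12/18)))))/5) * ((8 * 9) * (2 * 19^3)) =6145664/5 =1229132.80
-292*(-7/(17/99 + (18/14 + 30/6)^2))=9915444/192497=51.51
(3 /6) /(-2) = -1 /4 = -0.25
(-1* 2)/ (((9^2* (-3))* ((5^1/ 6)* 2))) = 2/ 405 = 0.00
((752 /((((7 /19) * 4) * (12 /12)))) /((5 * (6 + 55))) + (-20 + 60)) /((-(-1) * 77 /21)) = 266916 /23485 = 11.37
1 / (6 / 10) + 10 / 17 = 2.25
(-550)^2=302500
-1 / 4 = -0.25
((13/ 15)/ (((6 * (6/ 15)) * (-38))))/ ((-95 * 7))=0.00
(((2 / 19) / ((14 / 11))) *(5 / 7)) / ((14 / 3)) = 165 / 13034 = 0.01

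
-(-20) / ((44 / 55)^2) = 125 / 4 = 31.25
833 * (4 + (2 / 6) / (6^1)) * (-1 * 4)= -13513.11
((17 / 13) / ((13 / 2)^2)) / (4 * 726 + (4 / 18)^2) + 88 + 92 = 23255817597 / 129198979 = 180.00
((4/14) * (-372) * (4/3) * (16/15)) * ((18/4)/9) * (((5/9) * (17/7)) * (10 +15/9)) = -674560/567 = -1189.70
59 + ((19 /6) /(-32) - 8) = 9773 /192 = 50.90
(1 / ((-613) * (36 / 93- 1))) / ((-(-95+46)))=31 / 570703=0.00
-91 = -91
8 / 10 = 4 / 5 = 0.80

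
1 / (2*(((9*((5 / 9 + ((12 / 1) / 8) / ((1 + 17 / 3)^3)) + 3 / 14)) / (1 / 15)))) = 11200 / 2343309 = 0.00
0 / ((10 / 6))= 0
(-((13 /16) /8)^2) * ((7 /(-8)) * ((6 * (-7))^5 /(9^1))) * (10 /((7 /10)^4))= -698709375 /128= -5458666.99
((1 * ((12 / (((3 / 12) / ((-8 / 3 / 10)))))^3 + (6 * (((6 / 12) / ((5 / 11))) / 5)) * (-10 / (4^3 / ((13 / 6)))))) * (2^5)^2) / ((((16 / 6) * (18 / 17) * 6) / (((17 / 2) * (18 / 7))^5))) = -632478527204.11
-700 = -700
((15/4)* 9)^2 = 18225/16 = 1139.06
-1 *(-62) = 62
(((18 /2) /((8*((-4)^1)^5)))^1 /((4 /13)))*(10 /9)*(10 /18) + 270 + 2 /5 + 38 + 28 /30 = 45612731 /147456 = 309.33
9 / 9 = 1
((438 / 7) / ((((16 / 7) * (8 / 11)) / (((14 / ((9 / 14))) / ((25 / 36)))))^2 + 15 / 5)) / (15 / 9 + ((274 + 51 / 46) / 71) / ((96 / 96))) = 8727444908028 / 2320925941165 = 3.76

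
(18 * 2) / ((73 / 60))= 2160 / 73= 29.59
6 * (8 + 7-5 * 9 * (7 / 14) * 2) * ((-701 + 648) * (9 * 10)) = 858600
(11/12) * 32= 88/3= 29.33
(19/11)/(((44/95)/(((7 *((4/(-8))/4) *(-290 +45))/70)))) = 88445/7744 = 11.42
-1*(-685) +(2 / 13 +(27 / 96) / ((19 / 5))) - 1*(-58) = 5874473 / 7904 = 743.23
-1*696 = -696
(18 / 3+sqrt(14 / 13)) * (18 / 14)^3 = 729 * sqrt(182) / 4459+4374 / 343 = 14.96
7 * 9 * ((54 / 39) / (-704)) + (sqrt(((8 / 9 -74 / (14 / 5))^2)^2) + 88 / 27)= 11903664169 / 18162144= 655.41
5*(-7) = -35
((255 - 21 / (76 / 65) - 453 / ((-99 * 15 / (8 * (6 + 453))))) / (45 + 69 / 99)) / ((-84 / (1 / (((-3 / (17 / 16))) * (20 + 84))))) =32147187 / 26699079680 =0.00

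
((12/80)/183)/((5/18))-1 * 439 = -1338941/3050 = -439.00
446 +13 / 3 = 1351 / 3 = 450.33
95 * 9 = 855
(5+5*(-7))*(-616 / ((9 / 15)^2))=154000 / 3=51333.33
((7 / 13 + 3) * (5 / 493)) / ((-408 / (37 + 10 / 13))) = -56465 / 16996668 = -0.00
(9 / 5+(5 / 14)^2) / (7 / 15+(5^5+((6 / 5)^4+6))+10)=708375 / 1155251048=0.00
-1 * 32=-32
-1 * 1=-1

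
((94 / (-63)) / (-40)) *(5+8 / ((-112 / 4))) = 517 / 2940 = 0.18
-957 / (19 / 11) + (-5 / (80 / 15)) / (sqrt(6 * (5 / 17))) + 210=-6537 / 19-sqrt(510) / 32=-344.76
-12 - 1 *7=-19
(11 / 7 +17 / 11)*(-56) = -1920 / 11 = -174.55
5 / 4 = 1.25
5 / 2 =2.50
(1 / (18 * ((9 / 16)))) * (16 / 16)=8 / 81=0.10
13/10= 1.30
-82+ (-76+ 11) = -147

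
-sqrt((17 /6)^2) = -17 /6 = -2.83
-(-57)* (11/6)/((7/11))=2299/14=164.21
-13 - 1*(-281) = 268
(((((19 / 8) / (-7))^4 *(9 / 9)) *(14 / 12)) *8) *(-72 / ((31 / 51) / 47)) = -937138311 / 1361024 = -688.55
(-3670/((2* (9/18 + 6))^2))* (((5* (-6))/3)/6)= 18350/507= 36.19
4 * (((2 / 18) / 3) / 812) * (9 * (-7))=-1 / 87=-0.01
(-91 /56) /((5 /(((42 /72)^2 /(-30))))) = 637 /172800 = 0.00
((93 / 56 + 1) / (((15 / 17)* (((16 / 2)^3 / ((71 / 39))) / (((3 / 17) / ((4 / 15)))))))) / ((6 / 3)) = 10579 / 2981888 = 0.00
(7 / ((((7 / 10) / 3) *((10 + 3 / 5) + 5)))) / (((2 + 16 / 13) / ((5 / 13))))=125 / 546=0.23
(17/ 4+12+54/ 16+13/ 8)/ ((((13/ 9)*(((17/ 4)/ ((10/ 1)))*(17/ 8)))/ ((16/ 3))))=19200/ 221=86.88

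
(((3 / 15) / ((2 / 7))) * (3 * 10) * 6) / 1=126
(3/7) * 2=6/7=0.86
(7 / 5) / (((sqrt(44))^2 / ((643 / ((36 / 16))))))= 4501 / 495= 9.09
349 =349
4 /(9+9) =2 /9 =0.22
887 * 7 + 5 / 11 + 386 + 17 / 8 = 580587 / 88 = 6597.58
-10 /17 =-0.59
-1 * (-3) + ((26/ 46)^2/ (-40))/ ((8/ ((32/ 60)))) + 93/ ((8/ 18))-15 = 197.25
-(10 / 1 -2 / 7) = -68 / 7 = -9.71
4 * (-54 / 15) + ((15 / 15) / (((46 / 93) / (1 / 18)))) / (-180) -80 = -4689823 / 49680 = -94.40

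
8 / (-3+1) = -4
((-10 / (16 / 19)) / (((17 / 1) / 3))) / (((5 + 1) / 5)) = -475 / 272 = -1.75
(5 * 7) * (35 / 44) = 1225 / 44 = 27.84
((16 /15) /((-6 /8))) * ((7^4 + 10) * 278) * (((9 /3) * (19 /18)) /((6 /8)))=-1630067456 /405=-4024857.92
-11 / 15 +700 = 10489 / 15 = 699.27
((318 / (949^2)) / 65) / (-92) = -159 / 2692796990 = -0.00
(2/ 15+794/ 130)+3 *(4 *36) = 85457/ 195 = 438.24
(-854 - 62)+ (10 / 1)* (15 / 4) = -878.50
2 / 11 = 0.18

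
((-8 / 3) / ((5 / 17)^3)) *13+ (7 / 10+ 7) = -1354.84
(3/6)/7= 1/14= 0.07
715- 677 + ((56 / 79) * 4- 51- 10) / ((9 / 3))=4411 / 237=18.61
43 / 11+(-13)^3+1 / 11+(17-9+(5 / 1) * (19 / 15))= -6536 / 3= -2178.67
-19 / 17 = -1.12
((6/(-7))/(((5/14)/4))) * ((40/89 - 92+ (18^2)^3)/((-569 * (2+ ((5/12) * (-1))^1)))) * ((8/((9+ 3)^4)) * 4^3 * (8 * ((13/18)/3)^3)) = 283754423220736/284078538855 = 998.86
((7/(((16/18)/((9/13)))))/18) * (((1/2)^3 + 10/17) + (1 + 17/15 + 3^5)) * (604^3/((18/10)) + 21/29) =8628351457659857/946560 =9115482861.79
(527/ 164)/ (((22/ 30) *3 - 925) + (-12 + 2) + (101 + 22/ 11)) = -2635/ 680436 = -0.00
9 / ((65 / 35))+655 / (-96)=-2467 / 1248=-1.98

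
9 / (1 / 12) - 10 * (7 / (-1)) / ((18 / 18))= 178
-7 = -7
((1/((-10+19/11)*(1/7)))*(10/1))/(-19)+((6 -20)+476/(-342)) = -33226/2223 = -14.95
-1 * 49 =-49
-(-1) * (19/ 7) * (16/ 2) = 152/ 7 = 21.71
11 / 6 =1.83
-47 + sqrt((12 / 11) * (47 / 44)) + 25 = -22 + sqrt(141) / 11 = -20.92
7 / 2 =3.50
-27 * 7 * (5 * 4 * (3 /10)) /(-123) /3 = 126 /41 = 3.07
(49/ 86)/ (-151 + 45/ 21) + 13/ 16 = 289867/ 358448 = 0.81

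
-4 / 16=-1 / 4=-0.25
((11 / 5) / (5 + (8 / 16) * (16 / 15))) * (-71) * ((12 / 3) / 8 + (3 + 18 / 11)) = -24069 / 166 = -144.99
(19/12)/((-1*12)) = -19/144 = -0.13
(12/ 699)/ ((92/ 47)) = 0.01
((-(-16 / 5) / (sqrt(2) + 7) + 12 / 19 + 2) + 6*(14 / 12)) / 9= 45133 / 40185-16*sqrt(2) / 2115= 1.11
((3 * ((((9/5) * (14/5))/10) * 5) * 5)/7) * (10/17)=54/17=3.18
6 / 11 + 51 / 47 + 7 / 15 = 16264 / 7755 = 2.10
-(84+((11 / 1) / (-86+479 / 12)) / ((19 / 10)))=-881268 / 10507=-83.87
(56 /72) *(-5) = -35 /9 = -3.89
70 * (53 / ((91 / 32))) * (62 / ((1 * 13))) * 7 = 7360640 / 169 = 43554.08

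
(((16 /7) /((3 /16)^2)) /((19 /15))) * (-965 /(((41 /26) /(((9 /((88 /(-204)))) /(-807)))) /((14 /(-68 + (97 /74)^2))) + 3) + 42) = 1928392140922880 /827951007827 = 2329.11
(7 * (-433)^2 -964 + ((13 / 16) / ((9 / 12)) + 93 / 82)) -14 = 645232031 / 492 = 1311447.22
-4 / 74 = -2 / 37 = -0.05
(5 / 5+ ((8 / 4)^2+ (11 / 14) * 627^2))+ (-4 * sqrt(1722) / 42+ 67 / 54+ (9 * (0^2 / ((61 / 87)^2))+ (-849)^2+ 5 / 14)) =1029690.72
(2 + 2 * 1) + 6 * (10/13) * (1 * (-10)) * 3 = -1748/13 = -134.46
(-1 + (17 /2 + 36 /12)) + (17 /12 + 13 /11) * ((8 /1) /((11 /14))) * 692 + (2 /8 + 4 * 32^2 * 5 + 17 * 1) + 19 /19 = 38817.20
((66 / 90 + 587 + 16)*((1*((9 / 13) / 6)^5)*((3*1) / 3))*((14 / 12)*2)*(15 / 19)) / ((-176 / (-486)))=38992023 / 620801896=0.06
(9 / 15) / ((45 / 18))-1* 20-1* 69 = -2219 / 25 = -88.76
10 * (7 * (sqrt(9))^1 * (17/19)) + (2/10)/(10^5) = 1785000019/9500000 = 187.89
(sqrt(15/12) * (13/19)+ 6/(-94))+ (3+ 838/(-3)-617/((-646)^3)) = -10506310805195/38011645176+ 13 * sqrt(5)/38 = -275.63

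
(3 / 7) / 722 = 3 / 5054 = 0.00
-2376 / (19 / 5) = -11880 / 19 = -625.26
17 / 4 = 4.25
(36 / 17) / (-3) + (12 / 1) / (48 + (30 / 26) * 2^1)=-866 / 1853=-0.47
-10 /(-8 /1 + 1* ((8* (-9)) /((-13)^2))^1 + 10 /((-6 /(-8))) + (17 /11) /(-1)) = -55770 /18749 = -2.97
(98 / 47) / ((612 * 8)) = 0.00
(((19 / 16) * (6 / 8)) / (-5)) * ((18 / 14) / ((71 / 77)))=-5643 / 22720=-0.25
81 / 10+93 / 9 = 553 / 30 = 18.43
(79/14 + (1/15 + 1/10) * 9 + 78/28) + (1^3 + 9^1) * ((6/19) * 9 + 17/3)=75823/798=95.02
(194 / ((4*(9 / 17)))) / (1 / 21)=11543 / 6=1923.83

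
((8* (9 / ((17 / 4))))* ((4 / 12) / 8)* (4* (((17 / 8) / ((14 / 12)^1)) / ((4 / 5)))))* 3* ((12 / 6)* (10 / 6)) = 450 / 7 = 64.29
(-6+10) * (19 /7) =76 /7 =10.86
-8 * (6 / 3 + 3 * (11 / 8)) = -49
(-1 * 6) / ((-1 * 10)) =3 / 5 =0.60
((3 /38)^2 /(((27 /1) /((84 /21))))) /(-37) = -1 /40071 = -0.00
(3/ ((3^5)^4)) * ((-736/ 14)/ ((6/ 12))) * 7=-0.00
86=86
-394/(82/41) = -197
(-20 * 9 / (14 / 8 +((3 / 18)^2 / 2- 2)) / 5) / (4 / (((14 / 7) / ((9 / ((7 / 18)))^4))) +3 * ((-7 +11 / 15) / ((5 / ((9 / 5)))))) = 43218000 / 162619027601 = 0.00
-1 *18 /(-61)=18 /61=0.30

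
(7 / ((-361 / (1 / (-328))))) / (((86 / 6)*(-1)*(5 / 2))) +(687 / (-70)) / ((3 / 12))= -39.26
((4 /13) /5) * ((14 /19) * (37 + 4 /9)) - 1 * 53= -570223 /11115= -51.30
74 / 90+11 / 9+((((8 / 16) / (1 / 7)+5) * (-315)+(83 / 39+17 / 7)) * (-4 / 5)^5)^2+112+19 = 558444460323421751 / 727822265625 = 767281.36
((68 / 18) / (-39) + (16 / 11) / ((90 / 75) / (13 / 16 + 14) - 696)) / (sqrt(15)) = -13128304* sqrt(15) / 1990017315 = -0.03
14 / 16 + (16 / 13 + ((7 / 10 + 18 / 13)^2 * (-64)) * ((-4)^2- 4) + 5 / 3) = -338033603 / 101400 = -3333.66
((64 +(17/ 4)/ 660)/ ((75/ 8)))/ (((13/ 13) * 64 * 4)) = 168977/ 6336000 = 0.03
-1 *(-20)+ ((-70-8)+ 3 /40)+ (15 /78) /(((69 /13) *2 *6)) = -239797 /4140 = -57.92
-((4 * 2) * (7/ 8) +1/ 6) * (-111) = 1591/ 2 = 795.50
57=57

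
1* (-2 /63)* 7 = -2 /9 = -0.22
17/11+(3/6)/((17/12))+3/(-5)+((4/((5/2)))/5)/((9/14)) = 1.80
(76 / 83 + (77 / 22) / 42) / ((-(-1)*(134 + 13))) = 995 / 146412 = 0.01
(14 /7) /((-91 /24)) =-48 /91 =-0.53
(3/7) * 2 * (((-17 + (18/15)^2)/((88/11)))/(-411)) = 389/95900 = 0.00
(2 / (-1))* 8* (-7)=112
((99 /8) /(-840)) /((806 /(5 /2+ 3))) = -363 /3610880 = -0.00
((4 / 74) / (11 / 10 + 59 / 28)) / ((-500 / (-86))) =1204 / 415325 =0.00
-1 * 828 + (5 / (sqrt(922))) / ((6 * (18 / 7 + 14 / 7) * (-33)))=-828 - 35 * sqrt(922) / 5841792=-828.00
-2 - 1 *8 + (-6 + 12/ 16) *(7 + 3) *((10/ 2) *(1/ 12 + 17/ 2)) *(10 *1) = -90165/ 4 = -22541.25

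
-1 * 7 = -7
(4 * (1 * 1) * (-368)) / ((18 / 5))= -3680 / 9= -408.89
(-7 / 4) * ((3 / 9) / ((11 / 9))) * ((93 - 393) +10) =3045 / 22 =138.41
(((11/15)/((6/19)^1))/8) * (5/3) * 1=209/432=0.48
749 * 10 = 7490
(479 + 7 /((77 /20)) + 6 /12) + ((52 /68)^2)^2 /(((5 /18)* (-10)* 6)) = 11054577106 /22968275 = 481.30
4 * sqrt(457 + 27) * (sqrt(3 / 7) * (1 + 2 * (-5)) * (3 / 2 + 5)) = -5148 * sqrt(21) / 7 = -3370.16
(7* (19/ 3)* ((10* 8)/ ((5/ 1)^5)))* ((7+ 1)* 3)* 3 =51072/ 625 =81.72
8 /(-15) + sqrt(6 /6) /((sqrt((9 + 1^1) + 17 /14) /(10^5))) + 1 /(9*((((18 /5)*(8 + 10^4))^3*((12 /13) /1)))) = -1683650304122675267 /3156844320230031360 + 100000*sqrt(2198) /157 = 29861.14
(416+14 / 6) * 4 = 5020 / 3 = 1673.33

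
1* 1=1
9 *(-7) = -63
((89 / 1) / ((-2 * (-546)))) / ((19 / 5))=0.02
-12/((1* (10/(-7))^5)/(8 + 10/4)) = 1058841/50000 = 21.18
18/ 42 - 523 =-3658/ 7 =-522.57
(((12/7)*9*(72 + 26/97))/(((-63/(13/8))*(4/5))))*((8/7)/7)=-1366950/232897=-5.87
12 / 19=0.63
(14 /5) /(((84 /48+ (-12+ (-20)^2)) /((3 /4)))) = 42 /7795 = 0.01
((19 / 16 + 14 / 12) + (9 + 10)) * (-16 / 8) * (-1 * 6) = 1025 / 4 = 256.25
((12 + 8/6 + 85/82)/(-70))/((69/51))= -1717/11316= -0.15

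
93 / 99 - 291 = -9572 / 33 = -290.06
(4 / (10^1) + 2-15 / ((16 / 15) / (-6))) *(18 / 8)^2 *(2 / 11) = 281151 / 3520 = 79.87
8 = 8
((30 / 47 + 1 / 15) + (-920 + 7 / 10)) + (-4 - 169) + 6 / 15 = -307717 / 282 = -1091.20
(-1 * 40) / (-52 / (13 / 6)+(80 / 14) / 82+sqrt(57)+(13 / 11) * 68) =-22498044800 / 31172886607+398665960 * sqrt(57) / 31172886607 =-0.63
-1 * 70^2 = -4900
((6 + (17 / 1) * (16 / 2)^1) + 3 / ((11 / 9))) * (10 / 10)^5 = 1589 / 11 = 144.45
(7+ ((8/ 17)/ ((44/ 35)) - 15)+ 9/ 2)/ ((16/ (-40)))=5845/ 748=7.81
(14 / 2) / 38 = 7 / 38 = 0.18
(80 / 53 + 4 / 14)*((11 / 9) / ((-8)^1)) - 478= -709759 / 1484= -478.27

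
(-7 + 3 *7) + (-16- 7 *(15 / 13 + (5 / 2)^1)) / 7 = 1467 / 182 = 8.06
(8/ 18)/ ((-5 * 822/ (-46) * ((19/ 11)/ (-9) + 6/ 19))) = 0.04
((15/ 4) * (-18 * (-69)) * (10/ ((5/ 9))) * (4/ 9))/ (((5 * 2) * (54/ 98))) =6762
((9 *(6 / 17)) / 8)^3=19683 / 314432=0.06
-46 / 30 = -23 / 15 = -1.53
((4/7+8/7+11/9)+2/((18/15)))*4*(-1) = -1160/63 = -18.41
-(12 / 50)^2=-36 / 625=-0.06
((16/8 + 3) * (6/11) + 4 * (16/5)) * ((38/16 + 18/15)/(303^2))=5551/9180900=0.00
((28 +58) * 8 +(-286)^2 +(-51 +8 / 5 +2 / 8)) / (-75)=-1648697 / 1500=-1099.13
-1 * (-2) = 2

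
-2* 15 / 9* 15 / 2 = -25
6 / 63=2 / 21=0.10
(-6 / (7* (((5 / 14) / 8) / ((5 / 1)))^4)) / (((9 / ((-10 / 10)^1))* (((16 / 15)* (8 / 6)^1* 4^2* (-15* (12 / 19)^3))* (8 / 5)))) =-11763185 / 108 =-108918.38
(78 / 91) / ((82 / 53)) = 159 / 287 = 0.55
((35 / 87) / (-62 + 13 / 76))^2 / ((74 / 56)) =0.00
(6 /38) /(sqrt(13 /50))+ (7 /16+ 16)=15 * sqrt(26) /247+ 263 /16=16.75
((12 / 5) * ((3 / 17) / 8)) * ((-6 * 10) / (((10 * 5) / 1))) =-27 / 425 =-0.06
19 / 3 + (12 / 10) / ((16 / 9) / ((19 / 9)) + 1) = 3667 / 525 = 6.98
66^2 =4356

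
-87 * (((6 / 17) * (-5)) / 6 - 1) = 1914 / 17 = 112.59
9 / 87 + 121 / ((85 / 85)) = 3512 / 29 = 121.10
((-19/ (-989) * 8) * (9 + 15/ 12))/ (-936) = -779/ 462852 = -0.00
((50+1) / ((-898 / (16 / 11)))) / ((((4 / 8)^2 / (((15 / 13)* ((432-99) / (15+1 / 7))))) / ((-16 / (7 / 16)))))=1043435520 / 3402971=306.62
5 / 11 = 0.45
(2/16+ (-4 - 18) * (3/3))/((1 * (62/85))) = -29.99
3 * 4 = 12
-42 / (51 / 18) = -252 / 17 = -14.82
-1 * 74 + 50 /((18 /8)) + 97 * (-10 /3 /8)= -3319 /36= -92.19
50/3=16.67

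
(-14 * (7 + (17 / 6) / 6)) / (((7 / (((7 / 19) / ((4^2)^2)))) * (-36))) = 1883 / 3151872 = 0.00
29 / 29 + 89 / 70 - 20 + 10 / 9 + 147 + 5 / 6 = 131.22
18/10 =9/5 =1.80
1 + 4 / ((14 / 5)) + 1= 24 / 7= 3.43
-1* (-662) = 662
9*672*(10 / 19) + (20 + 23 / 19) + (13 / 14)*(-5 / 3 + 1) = 1278296 / 399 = 3203.75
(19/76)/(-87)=-0.00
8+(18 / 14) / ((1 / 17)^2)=2657 / 7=379.57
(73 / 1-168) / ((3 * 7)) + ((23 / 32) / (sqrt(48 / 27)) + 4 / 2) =-5335 / 2688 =-1.98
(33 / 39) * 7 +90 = 1247 / 13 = 95.92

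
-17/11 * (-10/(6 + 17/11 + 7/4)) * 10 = 6800/409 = 16.63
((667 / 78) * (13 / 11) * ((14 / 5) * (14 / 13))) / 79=65366 / 169455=0.39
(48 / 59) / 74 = 24 / 2183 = 0.01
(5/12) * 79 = 395/12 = 32.92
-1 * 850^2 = -722500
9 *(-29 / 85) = -261 / 85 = -3.07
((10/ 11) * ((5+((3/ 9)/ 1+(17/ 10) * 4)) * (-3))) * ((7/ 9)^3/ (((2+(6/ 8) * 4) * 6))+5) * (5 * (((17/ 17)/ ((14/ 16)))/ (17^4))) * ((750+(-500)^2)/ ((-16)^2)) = -10516816375/ 945536328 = -11.12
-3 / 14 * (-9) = 27 / 14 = 1.93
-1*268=-268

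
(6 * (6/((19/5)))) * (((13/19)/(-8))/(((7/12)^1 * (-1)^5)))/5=702/2527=0.28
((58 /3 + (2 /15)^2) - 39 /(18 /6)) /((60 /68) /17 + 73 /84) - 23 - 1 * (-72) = 55.90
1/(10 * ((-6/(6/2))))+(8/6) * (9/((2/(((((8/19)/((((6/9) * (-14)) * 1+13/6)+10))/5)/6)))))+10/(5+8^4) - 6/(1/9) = -54.02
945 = 945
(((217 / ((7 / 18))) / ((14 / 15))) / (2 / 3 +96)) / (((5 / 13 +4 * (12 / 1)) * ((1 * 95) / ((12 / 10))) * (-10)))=-97929 / 606513250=-0.00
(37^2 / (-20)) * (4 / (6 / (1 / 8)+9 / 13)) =-17797 / 3165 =-5.62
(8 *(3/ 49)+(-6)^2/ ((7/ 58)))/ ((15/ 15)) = 298.78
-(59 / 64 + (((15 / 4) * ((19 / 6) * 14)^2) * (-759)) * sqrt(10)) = 17690242.79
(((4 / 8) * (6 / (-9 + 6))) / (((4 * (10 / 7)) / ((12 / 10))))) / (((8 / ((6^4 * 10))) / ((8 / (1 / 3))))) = -40824 / 5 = -8164.80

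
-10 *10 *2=-200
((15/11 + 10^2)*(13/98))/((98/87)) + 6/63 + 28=12687475/316932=40.03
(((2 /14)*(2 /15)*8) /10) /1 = 8 /525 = 0.02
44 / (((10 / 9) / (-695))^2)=17215011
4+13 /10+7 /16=459 /80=5.74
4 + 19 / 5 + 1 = 8.80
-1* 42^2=-1764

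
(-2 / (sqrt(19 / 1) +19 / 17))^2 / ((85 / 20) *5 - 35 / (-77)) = 3916528 / 330692625 - 432344 *sqrt(19) / 330692625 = 0.01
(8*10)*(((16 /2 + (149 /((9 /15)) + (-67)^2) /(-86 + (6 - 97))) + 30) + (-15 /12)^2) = 543655 /531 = 1023.83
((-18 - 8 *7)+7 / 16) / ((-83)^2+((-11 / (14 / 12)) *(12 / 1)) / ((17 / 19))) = -140063 / 12875888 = -0.01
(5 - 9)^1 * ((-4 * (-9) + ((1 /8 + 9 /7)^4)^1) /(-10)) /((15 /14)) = 392991937 /26342400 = 14.92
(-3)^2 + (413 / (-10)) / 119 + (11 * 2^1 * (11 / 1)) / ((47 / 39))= 1673597 / 7990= 209.46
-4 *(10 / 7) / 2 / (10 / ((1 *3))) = -6 / 7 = -0.86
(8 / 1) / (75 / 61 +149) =122 / 2291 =0.05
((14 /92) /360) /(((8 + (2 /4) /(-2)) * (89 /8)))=14 /2855565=0.00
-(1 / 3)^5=-1 / 243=-0.00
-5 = -5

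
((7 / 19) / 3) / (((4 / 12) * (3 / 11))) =77 / 57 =1.35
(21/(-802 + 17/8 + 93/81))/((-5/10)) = 0.05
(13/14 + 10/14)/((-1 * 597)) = -23/8358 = -0.00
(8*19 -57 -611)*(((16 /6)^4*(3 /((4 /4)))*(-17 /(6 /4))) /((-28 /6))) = -11976704 /63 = -190106.41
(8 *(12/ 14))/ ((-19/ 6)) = -288/ 133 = -2.17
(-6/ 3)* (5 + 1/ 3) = -32/ 3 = -10.67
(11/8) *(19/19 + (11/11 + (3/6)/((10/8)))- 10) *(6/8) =-627/80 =-7.84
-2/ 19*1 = -2/ 19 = -0.11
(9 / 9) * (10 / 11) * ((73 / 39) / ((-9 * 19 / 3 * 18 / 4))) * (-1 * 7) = 10220 / 220077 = 0.05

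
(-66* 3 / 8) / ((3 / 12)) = -99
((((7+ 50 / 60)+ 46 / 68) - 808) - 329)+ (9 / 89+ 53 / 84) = -47776345 / 42364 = -1127.76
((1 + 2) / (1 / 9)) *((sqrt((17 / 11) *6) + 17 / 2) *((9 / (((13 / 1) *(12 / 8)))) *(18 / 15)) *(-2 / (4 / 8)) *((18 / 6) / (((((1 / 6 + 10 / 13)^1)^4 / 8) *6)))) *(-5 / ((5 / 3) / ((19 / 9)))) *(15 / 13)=64718963712 *sqrt(1122) / 312380651 + 550111191552 / 28398241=26311.06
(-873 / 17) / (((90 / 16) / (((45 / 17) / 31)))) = -6984 / 8959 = -0.78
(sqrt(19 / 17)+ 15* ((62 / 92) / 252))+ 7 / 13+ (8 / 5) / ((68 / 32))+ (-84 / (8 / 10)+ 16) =-86.61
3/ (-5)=-3/ 5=-0.60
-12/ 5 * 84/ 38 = -504/ 95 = -5.31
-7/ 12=-0.58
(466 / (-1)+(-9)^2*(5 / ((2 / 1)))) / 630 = -527 / 1260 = -0.42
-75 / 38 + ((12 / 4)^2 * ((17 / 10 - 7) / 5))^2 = 4229301 / 47500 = 89.04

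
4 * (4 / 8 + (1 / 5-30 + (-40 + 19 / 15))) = -4082 / 15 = -272.13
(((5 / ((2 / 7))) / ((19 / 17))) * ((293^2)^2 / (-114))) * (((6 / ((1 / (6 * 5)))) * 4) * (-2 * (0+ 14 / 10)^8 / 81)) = 265583296891.21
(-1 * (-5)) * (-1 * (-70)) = 350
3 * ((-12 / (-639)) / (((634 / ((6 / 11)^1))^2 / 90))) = 3240 / 863300999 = 0.00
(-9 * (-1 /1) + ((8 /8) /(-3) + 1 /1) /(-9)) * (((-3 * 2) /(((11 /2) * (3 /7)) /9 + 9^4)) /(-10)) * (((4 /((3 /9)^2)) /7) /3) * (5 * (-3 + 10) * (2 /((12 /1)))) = 6748 /826719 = 0.01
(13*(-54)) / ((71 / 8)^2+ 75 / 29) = -1302912 / 150989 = -8.63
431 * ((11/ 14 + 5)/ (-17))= -34911/ 238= -146.68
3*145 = 435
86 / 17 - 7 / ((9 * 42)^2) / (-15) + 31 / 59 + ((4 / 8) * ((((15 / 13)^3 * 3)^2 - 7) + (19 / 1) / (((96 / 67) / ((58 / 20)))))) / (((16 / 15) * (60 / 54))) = 42219163321692315067 / 1517881340681072640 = 27.81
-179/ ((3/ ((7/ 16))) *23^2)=-1253/ 25392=-0.05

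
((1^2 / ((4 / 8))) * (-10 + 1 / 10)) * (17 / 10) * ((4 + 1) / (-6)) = 561 / 20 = 28.05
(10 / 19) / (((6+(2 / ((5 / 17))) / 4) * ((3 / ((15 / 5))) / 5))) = 500 / 1463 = 0.34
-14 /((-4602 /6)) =14 /767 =0.02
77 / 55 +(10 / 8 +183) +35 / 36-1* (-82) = 12088 / 45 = 268.62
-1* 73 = -73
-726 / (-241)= 726 / 241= 3.01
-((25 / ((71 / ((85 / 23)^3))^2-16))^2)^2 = -7903405262963192179880666479491628706455230712890625 / 782011018403631380120481173096570022152244768699201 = -10.11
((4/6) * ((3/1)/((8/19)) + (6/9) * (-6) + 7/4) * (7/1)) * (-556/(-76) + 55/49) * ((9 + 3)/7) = 306384/931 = 329.09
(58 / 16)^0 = 1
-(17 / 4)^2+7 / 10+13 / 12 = -3907 / 240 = -16.28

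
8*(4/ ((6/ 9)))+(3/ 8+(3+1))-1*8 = 355/ 8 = 44.38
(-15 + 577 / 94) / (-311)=833 / 29234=0.03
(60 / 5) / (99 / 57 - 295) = -57 / 1393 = -0.04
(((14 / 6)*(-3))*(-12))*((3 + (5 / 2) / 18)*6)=1582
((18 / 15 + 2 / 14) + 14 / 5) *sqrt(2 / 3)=29 *sqrt(6) / 21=3.38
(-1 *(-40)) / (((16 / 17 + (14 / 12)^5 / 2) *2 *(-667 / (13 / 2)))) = -34369920 / 356545517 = -0.10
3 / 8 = 0.38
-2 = -2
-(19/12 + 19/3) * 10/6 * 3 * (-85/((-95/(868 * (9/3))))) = -92225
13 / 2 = 6.50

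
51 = 51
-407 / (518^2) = -11 / 7252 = -0.00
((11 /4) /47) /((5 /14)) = 77 /470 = 0.16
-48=-48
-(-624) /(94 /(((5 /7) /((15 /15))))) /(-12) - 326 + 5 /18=-1931267 /5922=-326.12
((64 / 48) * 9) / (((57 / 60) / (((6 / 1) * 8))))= 11520 / 19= 606.32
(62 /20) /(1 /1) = 31 /10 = 3.10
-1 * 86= -86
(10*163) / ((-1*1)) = -1630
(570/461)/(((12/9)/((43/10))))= 7353/1844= 3.99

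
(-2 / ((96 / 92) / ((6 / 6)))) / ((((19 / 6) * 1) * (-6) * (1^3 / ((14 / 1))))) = 161 / 114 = 1.41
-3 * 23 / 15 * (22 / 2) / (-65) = 253 / 325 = 0.78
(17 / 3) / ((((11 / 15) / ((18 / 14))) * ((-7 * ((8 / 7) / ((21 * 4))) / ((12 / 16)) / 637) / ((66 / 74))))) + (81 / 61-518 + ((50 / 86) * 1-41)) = -34943957109 / 776408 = -45007.21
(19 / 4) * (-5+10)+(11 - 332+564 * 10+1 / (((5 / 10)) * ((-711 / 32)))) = 15194525 / 2844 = 5342.66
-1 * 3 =-3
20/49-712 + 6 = -34574/49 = -705.59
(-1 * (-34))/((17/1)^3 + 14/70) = 85/12283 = 0.01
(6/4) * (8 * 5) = 60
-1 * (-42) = 42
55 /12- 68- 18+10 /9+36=-1595 /36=-44.31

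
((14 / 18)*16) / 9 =112 / 81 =1.38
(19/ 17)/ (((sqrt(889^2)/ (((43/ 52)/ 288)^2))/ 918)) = 35131/ 3692322816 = 0.00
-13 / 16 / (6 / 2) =-13 / 48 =-0.27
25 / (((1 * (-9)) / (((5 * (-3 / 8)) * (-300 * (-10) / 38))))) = 411.18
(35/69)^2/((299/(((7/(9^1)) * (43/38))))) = 368725/486850338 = 0.00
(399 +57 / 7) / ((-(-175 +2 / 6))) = 4275 / 1834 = 2.33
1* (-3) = -3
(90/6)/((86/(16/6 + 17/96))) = 1365/2752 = 0.50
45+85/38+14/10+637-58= 119251/190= 627.64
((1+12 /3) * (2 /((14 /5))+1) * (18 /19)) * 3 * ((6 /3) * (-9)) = -438.50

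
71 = 71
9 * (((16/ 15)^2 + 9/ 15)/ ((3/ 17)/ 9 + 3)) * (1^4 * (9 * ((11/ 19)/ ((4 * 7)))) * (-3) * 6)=-1615221/ 93100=-17.35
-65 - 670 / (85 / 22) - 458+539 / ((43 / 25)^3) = -798111498 / 1351619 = -590.49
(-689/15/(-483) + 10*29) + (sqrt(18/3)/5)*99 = 99*sqrt(6)/5 + 2101739/7245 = 338.59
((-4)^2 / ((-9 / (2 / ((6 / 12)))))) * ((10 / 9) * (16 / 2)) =-5120 / 81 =-63.21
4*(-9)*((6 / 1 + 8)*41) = -20664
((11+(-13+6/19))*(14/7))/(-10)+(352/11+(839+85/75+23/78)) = 872.77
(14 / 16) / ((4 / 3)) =21 / 32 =0.66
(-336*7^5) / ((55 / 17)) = -96001584 / 55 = -1745483.35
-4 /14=-2 /7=-0.29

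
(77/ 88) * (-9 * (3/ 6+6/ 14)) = -117/ 16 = -7.31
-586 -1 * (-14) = -572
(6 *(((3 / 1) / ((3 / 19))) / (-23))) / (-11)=114 / 253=0.45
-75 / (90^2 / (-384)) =32 / 9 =3.56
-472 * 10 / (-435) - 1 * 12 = -100 / 87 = -1.15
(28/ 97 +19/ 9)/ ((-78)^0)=2.40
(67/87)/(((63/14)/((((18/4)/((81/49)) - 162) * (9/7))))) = -192089/5481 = -35.05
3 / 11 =0.27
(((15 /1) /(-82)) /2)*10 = -75 /82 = -0.91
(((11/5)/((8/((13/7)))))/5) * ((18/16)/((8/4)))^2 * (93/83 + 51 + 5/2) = 105023061/59494400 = 1.77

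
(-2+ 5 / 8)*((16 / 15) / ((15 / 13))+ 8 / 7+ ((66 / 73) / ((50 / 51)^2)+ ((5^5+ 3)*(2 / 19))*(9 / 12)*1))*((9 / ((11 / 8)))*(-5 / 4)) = 27301680701 / 9709000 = 2812.00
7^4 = 2401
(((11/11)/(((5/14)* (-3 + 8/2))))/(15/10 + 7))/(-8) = -0.04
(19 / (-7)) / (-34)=19 / 238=0.08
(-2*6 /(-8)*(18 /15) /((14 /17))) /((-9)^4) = 17 /51030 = 0.00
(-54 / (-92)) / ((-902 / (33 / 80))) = -81 / 301760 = -0.00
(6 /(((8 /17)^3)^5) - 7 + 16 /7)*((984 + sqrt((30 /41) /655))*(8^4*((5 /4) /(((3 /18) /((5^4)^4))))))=137581566328964231700897216796875*sqrt(32226) /322955770855424 + 16922532658462600499210357666015625 /7516192768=2251553144374694529791410.00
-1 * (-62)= 62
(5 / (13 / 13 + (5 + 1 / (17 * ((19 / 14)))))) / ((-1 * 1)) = -1615 / 1952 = -0.83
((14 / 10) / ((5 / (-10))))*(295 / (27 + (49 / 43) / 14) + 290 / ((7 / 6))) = -726.50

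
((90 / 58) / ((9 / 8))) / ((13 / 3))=120 / 377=0.32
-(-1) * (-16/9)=-16/9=-1.78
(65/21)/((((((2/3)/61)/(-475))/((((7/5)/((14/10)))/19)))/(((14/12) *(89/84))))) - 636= -9463213/1008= -9388.11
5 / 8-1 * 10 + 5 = -35 / 8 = -4.38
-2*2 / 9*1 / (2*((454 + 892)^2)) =-1 / 8152722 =-0.00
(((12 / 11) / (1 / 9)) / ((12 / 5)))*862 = 38790 / 11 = 3526.36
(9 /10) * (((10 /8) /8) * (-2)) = -9 /32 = -0.28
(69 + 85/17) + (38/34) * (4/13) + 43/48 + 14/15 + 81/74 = 151636223/1962480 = 77.27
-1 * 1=-1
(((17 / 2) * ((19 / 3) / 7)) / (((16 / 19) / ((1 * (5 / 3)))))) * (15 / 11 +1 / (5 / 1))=23.80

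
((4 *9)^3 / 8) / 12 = 486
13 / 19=0.68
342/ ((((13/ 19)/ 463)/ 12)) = 36102888/ 13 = 2777145.23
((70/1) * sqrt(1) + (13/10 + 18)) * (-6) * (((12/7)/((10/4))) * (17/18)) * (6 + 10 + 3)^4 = -45220642.31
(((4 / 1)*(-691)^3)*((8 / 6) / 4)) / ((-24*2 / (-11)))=-3629333081 / 36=-100814807.81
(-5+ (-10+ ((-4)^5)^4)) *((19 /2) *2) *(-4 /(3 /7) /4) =-146235046492213 /3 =-48745015497404.33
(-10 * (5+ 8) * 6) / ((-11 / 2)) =1560 / 11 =141.82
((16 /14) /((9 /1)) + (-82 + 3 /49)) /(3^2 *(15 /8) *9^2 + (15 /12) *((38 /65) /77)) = -41274376 /689598693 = -0.06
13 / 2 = 6.50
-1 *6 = -6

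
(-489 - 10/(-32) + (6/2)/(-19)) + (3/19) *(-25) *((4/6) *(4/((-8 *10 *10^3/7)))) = -1857609/3800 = -488.84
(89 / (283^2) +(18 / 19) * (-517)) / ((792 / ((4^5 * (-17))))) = 1621787037568 / 150647409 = 10765.45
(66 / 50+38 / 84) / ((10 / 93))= 57691 / 3500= 16.48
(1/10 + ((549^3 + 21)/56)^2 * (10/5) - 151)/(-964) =-34225057775315361/1889440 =-18113863248.01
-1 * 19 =-19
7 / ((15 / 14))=98 / 15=6.53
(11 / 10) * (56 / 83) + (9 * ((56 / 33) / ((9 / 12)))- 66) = -44.89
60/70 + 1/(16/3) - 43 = -4699/112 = -41.96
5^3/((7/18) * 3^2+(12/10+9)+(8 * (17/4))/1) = 1250/477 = 2.62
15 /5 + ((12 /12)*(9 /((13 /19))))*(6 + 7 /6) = 2529 /26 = 97.27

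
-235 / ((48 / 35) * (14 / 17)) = -19975 / 96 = -208.07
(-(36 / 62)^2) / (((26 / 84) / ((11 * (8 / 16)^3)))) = -18711 / 12493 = -1.50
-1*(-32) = 32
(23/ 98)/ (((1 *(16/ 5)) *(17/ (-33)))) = -3795/ 26656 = -0.14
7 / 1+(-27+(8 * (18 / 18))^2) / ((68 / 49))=2289 / 68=33.66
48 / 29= 1.66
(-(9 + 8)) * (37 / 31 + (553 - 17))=-283101 / 31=-9132.29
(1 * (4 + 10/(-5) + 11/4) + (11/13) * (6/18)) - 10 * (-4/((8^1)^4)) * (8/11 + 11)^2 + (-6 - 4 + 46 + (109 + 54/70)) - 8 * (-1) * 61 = 640.15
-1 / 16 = -0.06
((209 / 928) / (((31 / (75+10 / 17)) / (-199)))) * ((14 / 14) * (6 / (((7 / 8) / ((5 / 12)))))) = -267222175 / 855848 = -312.23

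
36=36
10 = 10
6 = 6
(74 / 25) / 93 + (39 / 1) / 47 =0.86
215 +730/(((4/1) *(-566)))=243015/1132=214.68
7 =7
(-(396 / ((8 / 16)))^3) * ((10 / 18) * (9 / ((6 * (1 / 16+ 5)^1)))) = -81776640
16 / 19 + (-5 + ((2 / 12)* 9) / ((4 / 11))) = -5 / 152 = -0.03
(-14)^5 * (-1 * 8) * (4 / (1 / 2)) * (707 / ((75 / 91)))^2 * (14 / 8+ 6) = 1104189129058136576 / 5625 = 196300289610335.39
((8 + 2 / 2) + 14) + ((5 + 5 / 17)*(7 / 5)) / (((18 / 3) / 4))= 475 / 17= 27.94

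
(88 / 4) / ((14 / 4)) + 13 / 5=311 / 35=8.89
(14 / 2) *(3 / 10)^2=63 / 100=0.63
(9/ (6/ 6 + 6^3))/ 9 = 1/ 217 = 0.00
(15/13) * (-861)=-12915/13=-993.46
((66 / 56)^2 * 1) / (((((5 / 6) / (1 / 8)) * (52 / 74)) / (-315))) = -1087911 / 11648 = -93.40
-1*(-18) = 18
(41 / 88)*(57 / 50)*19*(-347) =-15407841 / 4400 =-3501.78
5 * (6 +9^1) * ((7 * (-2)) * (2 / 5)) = -420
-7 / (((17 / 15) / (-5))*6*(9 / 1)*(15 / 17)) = 0.65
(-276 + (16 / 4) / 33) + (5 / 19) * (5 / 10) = -345787 / 1254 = -275.75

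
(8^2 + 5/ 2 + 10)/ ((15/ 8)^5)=3.30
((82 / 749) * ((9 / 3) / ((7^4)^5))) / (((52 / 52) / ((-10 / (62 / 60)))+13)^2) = 22140000 / 894623037292107140917369589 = 0.00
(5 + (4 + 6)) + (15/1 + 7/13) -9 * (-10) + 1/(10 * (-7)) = 109677/910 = 120.52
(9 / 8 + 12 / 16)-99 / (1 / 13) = -10281 / 8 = -1285.12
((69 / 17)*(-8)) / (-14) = 276 / 119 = 2.32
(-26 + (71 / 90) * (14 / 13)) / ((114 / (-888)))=2177524 / 11115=195.91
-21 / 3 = -7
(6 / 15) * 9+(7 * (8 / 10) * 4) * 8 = 914 / 5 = 182.80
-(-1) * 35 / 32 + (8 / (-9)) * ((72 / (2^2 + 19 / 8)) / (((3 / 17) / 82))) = -1343173 / 288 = -4663.80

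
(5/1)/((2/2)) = 5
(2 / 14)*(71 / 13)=71 / 91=0.78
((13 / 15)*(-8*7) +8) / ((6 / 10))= -608 / 9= -67.56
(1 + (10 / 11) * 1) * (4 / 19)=84 / 209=0.40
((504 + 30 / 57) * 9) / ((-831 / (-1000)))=28758000 / 5263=5464.18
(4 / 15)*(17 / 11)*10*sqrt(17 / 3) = 136*sqrt(51) / 99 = 9.81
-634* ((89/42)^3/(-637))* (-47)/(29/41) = -430636658371/684313812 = -629.30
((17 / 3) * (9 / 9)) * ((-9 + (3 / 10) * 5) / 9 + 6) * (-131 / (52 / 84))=-483259 / 78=-6195.63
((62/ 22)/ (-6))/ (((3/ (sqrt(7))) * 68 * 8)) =-31 * sqrt(7)/ 107712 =-0.00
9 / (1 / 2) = 18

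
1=1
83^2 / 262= 6889 / 262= 26.29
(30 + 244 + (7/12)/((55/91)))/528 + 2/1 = 878437/348480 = 2.52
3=3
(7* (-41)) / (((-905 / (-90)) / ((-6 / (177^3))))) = 1148 / 37173599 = 0.00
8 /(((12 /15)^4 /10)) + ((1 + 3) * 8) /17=53637 /272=197.19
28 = 28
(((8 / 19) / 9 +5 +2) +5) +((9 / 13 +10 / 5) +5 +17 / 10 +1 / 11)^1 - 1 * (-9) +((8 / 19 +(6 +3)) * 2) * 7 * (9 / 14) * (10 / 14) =155926357 / 1711710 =91.09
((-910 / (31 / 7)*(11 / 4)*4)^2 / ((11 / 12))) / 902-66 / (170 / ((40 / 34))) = 70355143668 / 11386889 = 6178.61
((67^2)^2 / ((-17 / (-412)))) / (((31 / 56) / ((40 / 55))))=3719413309696 / 5797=641610024.10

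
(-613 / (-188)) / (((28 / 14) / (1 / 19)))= 613 / 7144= 0.09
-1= -1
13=13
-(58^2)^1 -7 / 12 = -40375 / 12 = -3364.58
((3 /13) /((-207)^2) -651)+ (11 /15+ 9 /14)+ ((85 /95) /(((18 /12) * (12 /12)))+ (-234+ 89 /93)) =-6752729205917 /7655545170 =-882.07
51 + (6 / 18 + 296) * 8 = 7265 / 3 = 2421.67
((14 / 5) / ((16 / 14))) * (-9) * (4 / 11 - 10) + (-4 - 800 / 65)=280529 / 1430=196.17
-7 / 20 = -0.35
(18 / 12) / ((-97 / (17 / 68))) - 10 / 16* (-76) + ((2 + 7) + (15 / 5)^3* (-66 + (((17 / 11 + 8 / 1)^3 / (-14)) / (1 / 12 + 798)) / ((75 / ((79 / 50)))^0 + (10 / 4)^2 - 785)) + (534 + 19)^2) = 3119183136556924567 / 10257653402744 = 304083.50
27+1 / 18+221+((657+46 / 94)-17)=751709 / 846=888.54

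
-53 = -53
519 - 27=492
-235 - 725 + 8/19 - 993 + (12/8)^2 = -1950.33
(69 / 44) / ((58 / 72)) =1.95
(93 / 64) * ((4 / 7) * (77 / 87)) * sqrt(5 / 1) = 341 * sqrt(5) / 464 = 1.64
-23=-23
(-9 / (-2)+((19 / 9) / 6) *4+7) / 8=697 / 432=1.61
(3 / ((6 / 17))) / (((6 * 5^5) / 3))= 17 / 12500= 0.00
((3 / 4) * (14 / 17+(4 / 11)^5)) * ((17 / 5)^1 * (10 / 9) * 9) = 21.16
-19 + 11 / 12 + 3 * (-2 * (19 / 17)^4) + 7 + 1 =-19489153 / 1002252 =-19.45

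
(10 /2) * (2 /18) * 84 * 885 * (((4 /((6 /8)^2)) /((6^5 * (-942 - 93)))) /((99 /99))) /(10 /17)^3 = -2029069 /11317725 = -0.18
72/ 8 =9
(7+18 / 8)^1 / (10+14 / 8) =37 / 47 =0.79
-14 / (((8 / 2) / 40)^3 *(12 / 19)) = -66500 / 3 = -22166.67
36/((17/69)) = 146.12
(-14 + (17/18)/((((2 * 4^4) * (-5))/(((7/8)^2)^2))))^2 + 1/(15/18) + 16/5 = 7139300730972508129/35624176739942400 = 200.41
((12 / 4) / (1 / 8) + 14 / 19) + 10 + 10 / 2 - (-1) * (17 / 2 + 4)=1985 / 38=52.24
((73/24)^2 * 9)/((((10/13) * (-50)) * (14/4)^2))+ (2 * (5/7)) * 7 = 3850723/392000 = 9.82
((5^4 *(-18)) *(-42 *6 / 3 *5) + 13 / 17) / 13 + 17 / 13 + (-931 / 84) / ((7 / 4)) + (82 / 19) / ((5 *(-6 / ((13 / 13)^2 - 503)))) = 363528.79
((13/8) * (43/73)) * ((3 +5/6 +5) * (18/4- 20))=-918437/7008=-131.06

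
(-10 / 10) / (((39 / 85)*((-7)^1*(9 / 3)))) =85 / 819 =0.10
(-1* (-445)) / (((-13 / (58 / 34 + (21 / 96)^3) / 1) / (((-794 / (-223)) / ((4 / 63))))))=-10641325999185 / 3229810688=-3294.72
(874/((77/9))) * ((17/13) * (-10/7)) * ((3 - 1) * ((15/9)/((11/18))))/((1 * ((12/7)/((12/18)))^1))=-4457400/11011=-404.81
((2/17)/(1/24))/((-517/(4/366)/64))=-2048/536129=-0.00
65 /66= 0.98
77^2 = 5929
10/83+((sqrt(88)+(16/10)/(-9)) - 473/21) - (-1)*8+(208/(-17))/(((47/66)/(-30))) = 2*sqrt(22)+10462959623/20889855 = 510.24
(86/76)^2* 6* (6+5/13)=460401/9386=49.05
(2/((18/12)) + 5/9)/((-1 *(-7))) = 17/63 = 0.27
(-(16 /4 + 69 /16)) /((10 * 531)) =-133 /84960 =-0.00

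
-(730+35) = -765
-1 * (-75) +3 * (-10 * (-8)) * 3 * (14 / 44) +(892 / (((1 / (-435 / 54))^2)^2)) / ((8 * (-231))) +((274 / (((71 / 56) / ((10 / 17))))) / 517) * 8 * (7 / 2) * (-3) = -437488603636885 / 250117707168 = -1749.13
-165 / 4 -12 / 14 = -1179 / 28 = -42.11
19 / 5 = 3.80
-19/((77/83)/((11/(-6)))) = 1577/42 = 37.55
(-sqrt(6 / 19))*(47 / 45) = -47*sqrt(114) / 855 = -0.59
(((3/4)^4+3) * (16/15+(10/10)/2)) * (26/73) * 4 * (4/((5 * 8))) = 172913/233600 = 0.74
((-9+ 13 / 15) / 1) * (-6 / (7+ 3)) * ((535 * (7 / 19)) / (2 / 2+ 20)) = 13054 / 285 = 45.80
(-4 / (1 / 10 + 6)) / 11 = -40 / 671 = -0.06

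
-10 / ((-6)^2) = -5 / 18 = -0.28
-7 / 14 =-1 / 2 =-0.50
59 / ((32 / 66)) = 1947 / 16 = 121.69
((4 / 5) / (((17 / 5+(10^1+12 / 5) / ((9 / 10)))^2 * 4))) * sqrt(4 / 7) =810 * sqrt(7) / 4182703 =0.00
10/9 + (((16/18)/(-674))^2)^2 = 1.11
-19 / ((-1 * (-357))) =-19 / 357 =-0.05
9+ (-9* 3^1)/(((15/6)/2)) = -63/5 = -12.60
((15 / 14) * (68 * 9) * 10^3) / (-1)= -4590000 / 7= -655714.29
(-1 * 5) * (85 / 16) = -425 / 16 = -26.56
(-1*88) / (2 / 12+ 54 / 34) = -8976 / 179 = -50.15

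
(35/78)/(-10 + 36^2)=35/100308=0.00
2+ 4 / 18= 20 / 9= 2.22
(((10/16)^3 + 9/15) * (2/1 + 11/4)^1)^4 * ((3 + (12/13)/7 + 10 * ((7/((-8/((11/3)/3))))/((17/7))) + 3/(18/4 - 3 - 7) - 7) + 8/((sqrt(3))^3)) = -15351426449850556222448471/6735740173151109120000 + 2842061499060273361 * sqrt(3)/12369505812480000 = -1881.14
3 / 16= 0.19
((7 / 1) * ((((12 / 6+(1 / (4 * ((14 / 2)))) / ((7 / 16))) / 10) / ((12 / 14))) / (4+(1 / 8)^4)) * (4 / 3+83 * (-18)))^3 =-255255891.34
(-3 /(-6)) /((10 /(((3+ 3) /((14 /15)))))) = 9 /28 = 0.32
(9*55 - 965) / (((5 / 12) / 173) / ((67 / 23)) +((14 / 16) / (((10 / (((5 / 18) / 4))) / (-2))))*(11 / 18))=56482479360 / 793147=71213.13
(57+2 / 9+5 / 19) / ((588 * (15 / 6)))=983 / 25137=0.04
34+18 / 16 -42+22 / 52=-671 / 104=-6.45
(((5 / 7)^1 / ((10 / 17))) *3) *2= 51 / 7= 7.29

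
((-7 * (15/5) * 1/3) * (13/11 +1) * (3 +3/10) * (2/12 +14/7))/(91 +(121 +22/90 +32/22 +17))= -27027/57098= -0.47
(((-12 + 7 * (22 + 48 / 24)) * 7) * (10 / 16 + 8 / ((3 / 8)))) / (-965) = -47957 / 1930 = -24.85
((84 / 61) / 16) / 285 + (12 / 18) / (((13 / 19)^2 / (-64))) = -1071097891 / 11752260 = -91.14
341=341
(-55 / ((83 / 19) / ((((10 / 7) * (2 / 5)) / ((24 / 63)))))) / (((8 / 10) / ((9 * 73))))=-10298475 / 664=-15509.75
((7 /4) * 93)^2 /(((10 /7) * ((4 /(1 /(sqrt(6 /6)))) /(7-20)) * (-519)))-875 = -84024703 /110720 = -758.89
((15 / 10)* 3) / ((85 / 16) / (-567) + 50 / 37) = 1510488 / 450455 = 3.35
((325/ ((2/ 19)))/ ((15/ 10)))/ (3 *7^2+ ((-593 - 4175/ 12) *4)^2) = 18525/ 127488004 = 0.00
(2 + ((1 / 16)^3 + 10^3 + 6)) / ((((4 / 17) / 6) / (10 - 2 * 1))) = 210567219 / 1024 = 205632.05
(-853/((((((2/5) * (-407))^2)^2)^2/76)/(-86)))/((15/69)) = 1252243984375/24093797288895891916832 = 0.00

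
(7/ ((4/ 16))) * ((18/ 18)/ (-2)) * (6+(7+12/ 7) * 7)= -938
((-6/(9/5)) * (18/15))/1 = -4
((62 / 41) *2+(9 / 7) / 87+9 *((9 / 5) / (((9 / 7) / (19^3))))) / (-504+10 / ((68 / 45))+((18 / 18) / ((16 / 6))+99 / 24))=-61142816522 / 348692085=-175.35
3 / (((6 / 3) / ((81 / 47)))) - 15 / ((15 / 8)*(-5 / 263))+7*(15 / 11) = 2238251 / 5170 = 432.93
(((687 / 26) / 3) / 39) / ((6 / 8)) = 458 / 1521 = 0.30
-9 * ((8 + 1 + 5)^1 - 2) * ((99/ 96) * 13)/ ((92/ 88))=-127413/ 92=-1384.92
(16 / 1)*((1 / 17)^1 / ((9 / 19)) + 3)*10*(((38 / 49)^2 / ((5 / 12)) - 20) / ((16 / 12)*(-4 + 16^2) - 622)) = 32.43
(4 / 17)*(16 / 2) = 32 / 17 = 1.88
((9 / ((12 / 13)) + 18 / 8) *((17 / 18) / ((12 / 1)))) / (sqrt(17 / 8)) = 0.65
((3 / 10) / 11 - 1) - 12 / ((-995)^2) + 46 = 980718501 / 21780550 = 45.03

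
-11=-11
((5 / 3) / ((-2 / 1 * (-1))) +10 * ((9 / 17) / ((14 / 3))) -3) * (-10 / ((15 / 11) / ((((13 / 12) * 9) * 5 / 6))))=526955 / 8568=61.50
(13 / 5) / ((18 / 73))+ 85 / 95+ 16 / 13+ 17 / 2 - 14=79694 / 11115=7.17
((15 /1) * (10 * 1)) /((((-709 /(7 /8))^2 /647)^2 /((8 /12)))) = 25127005225 /258752704267264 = 0.00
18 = 18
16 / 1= 16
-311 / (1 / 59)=-18349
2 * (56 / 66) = 56 / 33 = 1.70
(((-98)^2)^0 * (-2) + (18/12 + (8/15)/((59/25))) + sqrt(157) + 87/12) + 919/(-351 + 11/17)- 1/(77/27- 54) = 1591433656/363966693 + sqrt(157) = 16.90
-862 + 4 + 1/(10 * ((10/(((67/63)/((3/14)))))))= -1158233/1350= -857.95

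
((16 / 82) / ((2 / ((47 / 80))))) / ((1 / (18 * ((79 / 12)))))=11139 / 1640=6.79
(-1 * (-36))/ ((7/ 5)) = 180/ 7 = 25.71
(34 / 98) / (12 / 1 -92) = -17 / 3920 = -0.00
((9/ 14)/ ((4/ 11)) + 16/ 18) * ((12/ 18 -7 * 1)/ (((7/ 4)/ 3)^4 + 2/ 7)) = -187872/ 4483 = -41.91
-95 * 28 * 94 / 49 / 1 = -35720 / 7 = -5102.86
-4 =-4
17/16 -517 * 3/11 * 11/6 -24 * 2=-4887/16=-305.44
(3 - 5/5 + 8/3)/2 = 7/3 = 2.33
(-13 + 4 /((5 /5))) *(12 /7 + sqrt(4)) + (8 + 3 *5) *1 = -73 /7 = -10.43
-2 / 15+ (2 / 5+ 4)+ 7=169 / 15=11.27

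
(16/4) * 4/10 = 8/5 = 1.60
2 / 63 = 0.03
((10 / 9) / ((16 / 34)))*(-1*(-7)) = 595 / 36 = 16.53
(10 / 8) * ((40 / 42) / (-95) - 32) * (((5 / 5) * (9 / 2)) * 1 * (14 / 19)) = -47895 / 361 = -132.67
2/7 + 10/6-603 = -12622/21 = -601.05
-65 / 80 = -13 / 16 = -0.81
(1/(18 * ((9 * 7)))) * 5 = 5/1134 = 0.00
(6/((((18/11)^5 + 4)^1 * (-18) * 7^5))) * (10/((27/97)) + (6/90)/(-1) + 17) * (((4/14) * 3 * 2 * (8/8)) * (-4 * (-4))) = -18388158976/10060731293445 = -0.00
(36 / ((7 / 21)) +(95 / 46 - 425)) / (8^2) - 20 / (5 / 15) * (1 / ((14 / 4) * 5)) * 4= -384033 / 20608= -18.64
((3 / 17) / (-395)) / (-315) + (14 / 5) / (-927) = -657761 / 217868175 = -0.00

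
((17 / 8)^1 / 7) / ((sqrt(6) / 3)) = 17*sqrt(6) / 112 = 0.37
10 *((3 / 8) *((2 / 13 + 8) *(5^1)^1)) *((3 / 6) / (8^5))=3975 / 1703936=0.00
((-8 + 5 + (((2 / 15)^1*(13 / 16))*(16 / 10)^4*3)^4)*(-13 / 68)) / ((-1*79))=21795730841755273 / 512313842773437500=0.04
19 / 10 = 1.90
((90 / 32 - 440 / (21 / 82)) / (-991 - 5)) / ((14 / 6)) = 576335 / 780864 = 0.74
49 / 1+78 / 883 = 43345 / 883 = 49.09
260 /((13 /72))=1440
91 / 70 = 13 / 10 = 1.30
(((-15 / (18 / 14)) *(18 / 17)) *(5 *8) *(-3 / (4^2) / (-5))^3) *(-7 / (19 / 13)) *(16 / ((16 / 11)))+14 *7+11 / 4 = 42221647 / 413440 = 102.12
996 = 996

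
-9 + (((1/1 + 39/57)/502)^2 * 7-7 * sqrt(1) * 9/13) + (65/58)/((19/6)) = -115685225671/8574247097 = -13.49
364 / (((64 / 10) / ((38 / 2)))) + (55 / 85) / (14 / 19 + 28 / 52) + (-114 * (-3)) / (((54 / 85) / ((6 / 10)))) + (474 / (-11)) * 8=499234061 / 471240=1059.41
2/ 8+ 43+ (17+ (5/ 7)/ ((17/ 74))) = 30159/ 476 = 63.36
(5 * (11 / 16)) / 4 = 55 / 64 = 0.86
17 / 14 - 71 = -977 / 14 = -69.79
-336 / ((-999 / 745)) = 83440 / 333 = 250.57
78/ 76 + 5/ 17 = 853/ 646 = 1.32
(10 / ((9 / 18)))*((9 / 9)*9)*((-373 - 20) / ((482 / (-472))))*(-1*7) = -116862480 / 241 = -484906.56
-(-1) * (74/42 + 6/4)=137/42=3.26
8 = 8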